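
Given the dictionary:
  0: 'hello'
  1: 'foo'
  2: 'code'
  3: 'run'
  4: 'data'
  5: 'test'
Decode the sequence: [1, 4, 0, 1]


Look up each index in the dictionary:
  1 -> 'foo'
  4 -> 'data'
  0 -> 'hello'
  1 -> 'foo'

Decoded: "foo data hello foo"


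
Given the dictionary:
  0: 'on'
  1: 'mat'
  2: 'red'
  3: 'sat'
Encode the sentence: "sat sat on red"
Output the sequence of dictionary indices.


Look up each word in the dictionary:
  'sat' -> 3
  'sat' -> 3
  'on' -> 0
  'red' -> 2

Encoded: [3, 3, 0, 2]


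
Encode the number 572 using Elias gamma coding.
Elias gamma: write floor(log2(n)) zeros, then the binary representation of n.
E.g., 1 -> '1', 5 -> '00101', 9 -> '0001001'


num_bits = floor(log2(572)) + 1 = 10
leading_zeros = num_bits - 1 = 9
binary(572) = 1000111100

Elias gamma(572) = '000000000' + '1000111100' = 0000000001000111100 (19 bits)


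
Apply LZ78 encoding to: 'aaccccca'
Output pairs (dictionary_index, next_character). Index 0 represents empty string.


LZ78 encoding steps:
Dictionary: {0: ''}
Step 1: w='' (idx 0), next='a' -> output (0, 'a'), add 'a' as idx 1
Step 2: w='a' (idx 1), next='c' -> output (1, 'c'), add 'ac' as idx 2
Step 3: w='' (idx 0), next='c' -> output (0, 'c'), add 'c' as idx 3
Step 4: w='c' (idx 3), next='c' -> output (3, 'c'), add 'cc' as idx 4
Step 5: w='c' (idx 3), next='a' -> output (3, 'a'), add 'ca' as idx 5


Encoded: [(0, 'a'), (1, 'c'), (0, 'c'), (3, 'c'), (3, 'a')]


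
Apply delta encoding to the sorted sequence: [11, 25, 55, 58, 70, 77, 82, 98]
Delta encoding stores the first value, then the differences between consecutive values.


First value: 11
Deltas:
  25 - 11 = 14
  55 - 25 = 30
  58 - 55 = 3
  70 - 58 = 12
  77 - 70 = 7
  82 - 77 = 5
  98 - 82 = 16


Delta encoded: [11, 14, 30, 3, 12, 7, 5, 16]


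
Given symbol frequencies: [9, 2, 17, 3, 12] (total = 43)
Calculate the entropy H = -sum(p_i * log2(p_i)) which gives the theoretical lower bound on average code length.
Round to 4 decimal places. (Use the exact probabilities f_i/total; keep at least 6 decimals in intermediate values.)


Per-symbol terms -p_i * log2(p_i) with p_i = f_i/43:
  p = 9/43 = 0.209302: log2(p) = -2.256340, -p*log2(p) = 0.472257
  p = 2/43 = 0.046512: log2(p) = -4.426265, -p*log2(p) = 0.205873
  p = 17/43 = 0.395349: log2(p) = -1.338802, -p*log2(p) = 0.529294
  p = 3/43 = 0.069767: log2(p) = -3.841302, -p*log2(p) = 0.267998
  p = 12/43 = 0.279070: log2(p) = -1.841302, -p*log2(p) = 0.513852
H = 0.472257 + 0.205873 + 0.529294 + 0.267998 + 0.513852 = 1.989274

H = 1.9893 bits/symbol


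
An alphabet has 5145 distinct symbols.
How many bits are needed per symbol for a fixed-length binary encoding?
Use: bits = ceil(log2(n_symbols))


log2(5145) = 12.329
Bracket: 2^12 = 4096 < 5145 <= 2^13 = 8192
So ceil(log2(5145)) = 13

bits = ceil(log2(5145)) = ceil(12.329) = 13 bits


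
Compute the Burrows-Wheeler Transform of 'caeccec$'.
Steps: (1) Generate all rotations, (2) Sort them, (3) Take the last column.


Rotations (sorted):
  0: $caeccec -> last char: c
  1: aeccec$c -> last char: c
  2: c$caecce -> last char: e
  3: caeccec$ -> last char: $
  4: ccec$cae -> last char: e
  5: cec$caec -> last char: c
  6: ec$caecc -> last char: c
  7: eccec$ca -> last char: a


BWT = cce$ecca


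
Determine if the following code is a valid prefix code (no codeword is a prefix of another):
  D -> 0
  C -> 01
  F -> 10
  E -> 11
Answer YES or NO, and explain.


Checking each pair (does one codeword prefix another?):
  D='0' vs C='01': prefix -- VIOLATION

NO -- this is NOT a valid prefix code. D (0) is a prefix of C (01).


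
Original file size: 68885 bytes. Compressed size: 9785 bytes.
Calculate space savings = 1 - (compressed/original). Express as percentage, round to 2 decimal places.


ratio = compressed/original = 9785/68885 = 0.142048
savings = 1 - ratio = 1 - 0.142048 = 0.857952
as a percentage: 0.857952 * 100 = 85.8%

Space savings = 1 - 9785/68885 = 85.8%


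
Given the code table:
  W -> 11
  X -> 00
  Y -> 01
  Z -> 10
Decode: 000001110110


Decoding:
00 -> X
00 -> X
01 -> Y
11 -> W
01 -> Y
10 -> Z


Result: XXYWYZ


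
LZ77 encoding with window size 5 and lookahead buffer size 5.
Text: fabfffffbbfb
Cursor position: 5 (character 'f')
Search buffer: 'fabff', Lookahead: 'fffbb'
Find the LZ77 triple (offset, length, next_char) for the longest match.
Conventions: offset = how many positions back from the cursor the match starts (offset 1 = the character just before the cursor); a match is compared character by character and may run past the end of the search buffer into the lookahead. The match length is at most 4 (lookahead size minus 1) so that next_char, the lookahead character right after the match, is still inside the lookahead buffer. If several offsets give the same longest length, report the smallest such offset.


Try each offset into the search buffer:
  offset=1 (pos 4, char 'f'): match length 3
  offset=2 (pos 3, char 'f'): match length 3
  offset=3 (pos 2, char 'b'): match length 0
  offset=4 (pos 1, char 'a'): match length 0
  offset=5 (pos 0, char 'f'): match length 1
Longest match has length 3, found at offsets 1, 2; take the smallest, offset 1.
next_char = character at position 5 + 3 = 8 -> 'b'

Best match: offset=1, length=3 (matching 'fff' starting at position 4)
LZ77 triple: (1, 3, 'b')


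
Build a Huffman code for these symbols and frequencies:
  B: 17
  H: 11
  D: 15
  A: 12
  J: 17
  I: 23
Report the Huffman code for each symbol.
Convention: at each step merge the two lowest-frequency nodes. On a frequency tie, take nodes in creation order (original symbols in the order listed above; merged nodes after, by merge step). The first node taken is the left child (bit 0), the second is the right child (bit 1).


Huffman tree construction:
Step 1: Merge H(11) + A(12) = 23
Step 2: Merge D(15) + B(17) = 32
Step 3: Merge J(17) + I(23) = 40
Step 4: Merge (H+A)(23) + (D+B)(32) = 55
Step 5: Merge (J+I)(40) + ((H+A)+(D+B))(55) = 95
Read each symbol's code off the tree from the root (left child = 0, right child = 1).

Codes:
  B: 111 (length 3)
  H: 100 (length 3)
  D: 110 (length 3)
  A: 101 (length 3)
  J: 00 (length 2)
  I: 01 (length 2)
Average code length: 245/95 = 2.5789 bits/symbol


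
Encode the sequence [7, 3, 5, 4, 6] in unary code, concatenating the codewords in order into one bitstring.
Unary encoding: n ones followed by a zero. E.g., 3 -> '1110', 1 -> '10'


Encode each number as n ones followed by a terminating 0:
  7 -> 11111110 (8 bits)
  3 -> 1110 (4 bits)
  5 -> 111110 (6 bits)
  4 -> 11110 (5 bits)
  6 -> 1111110 (7 bits)
Total length = 8 + 4 + 6 + 5 + 7 = 30 bits.

Unary([7, 3, 5, 4, 6]) = 111111101110111110111101111110 (30 bits)


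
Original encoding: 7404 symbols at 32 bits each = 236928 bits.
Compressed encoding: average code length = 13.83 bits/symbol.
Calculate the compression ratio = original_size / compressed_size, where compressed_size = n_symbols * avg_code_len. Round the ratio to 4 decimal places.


original_size = n_symbols * orig_bits = 7404 * 32 = 236928 bits
compressed_size = n_symbols * avg_code_len = 7404 * 13.83 = 102397.32 bits
ratio = original_size / compressed_size = 236928 / 102397.32 = 2.3138

Compression ratio = 2.3138


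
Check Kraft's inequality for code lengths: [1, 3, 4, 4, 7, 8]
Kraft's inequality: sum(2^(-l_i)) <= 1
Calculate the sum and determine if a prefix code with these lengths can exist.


Sum = 2^(-1) + 2^(-3) + 2^(-4) + 2^(-4) + 2^(-7) + 2^(-8)
    = 0.5 + 0.125 + 0.0625 + 0.0625 + 0.0078125 + 0.00390625
    = 195/256 = 0.76171875
Since 0.76171875 <= 1, Kraft's inequality IS satisfied.
A prefix code with these lengths CAN exist.

Kraft sum = 0.76171875. Satisfied.


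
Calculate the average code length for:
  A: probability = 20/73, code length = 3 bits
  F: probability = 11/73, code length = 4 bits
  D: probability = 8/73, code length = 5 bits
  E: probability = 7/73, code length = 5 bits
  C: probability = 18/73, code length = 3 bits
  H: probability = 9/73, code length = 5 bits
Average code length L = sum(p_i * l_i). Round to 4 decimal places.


Weighted contributions p_i * l_i:
  A: (20/73) * 3 = 60/73
  F: (11/73) * 4 = 44/73
  D: (8/73) * 5 = 40/73
  E: (7/73) * 5 = 35/73
  C: (18/73) * 3 = 54/73
  H: (9/73) * 5 = 45/73
Sum = (60 + 44 + 40 + 35 + 54 + 45)/73 = 278/73

L = 278/73 = 3.8082 bits/symbol


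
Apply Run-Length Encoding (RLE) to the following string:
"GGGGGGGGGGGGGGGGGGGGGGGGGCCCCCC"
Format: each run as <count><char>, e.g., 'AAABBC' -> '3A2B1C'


Scanning runs left to right:
  i=0: run of 'G' x 25 -> '25G'
  i=25: run of 'C' x 6 -> '6C'

RLE = 25G6C


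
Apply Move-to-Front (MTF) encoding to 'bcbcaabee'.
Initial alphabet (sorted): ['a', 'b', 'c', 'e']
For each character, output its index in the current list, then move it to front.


MTF encoding:
'b': index 1 in ['a', 'b', 'c', 'e'] -> ['b', 'a', 'c', 'e']
'c': index 2 in ['b', 'a', 'c', 'e'] -> ['c', 'b', 'a', 'e']
'b': index 1 in ['c', 'b', 'a', 'e'] -> ['b', 'c', 'a', 'e']
'c': index 1 in ['b', 'c', 'a', 'e'] -> ['c', 'b', 'a', 'e']
'a': index 2 in ['c', 'b', 'a', 'e'] -> ['a', 'c', 'b', 'e']
'a': index 0 in ['a', 'c', 'b', 'e'] -> ['a', 'c', 'b', 'e']
'b': index 2 in ['a', 'c', 'b', 'e'] -> ['b', 'a', 'c', 'e']
'e': index 3 in ['b', 'a', 'c', 'e'] -> ['e', 'b', 'a', 'c']
'e': index 0 in ['e', 'b', 'a', 'c'] -> ['e', 'b', 'a', 'c']


Output: [1, 2, 1, 1, 2, 0, 2, 3, 0]


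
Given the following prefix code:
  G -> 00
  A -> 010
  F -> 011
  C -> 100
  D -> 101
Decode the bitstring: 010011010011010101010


Decoding step by step:
Bits 010 -> A
Bits 011 -> F
Bits 010 -> A
Bits 011 -> F
Bits 010 -> A
Bits 101 -> D
Bits 010 -> A


Decoded message: AFAFADA


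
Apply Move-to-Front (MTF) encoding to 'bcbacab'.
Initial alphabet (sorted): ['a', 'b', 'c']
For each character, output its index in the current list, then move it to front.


MTF encoding:
'b': index 1 in ['a', 'b', 'c'] -> ['b', 'a', 'c']
'c': index 2 in ['b', 'a', 'c'] -> ['c', 'b', 'a']
'b': index 1 in ['c', 'b', 'a'] -> ['b', 'c', 'a']
'a': index 2 in ['b', 'c', 'a'] -> ['a', 'b', 'c']
'c': index 2 in ['a', 'b', 'c'] -> ['c', 'a', 'b']
'a': index 1 in ['c', 'a', 'b'] -> ['a', 'c', 'b']
'b': index 2 in ['a', 'c', 'b'] -> ['b', 'a', 'c']


Output: [1, 2, 1, 2, 2, 1, 2]


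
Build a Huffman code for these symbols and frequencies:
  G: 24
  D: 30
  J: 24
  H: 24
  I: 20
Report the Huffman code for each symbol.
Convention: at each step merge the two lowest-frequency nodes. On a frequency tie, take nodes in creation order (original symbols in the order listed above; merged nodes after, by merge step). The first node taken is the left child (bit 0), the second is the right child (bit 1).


Huffman tree construction:
Step 1: Merge I(20) + G(24) = 44
Step 2: Merge J(24) + H(24) = 48
Step 3: Merge D(30) + (I+G)(44) = 74
Step 4: Merge (J+H)(48) + (D+(I+G))(74) = 122
Read each symbol's code off the tree from the root (left child = 0, right child = 1).

Codes:
  G: 111 (length 3)
  D: 10 (length 2)
  J: 00 (length 2)
  H: 01 (length 2)
  I: 110 (length 3)
Average code length: 288/122 = 2.3607 bits/symbol


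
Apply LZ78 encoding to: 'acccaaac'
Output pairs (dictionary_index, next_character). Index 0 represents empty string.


LZ78 encoding steps:
Dictionary: {0: ''}
Step 1: w='' (idx 0), next='a' -> output (0, 'a'), add 'a' as idx 1
Step 2: w='' (idx 0), next='c' -> output (0, 'c'), add 'c' as idx 2
Step 3: w='c' (idx 2), next='c' -> output (2, 'c'), add 'cc' as idx 3
Step 4: w='a' (idx 1), next='a' -> output (1, 'a'), add 'aa' as idx 4
Step 5: w='a' (idx 1), next='c' -> output (1, 'c'), add 'ac' as idx 5


Encoded: [(0, 'a'), (0, 'c'), (2, 'c'), (1, 'a'), (1, 'c')]


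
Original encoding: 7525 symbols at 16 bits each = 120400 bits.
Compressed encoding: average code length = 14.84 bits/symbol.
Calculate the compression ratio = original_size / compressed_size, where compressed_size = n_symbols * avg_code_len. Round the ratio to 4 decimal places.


original_size = n_symbols * orig_bits = 7525 * 16 = 120400 bits
compressed_size = n_symbols * avg_code_len = 7525 * 14.84 = 111671.0 bits
ratio = original_size / compressed_size = 120400 / 111671.0 = 1.0782

Compression ratio = 1.0782


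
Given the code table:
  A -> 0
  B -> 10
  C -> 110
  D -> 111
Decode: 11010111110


Decoding:
110 -> C
10 -> B
111 -> D
110 -> C


Result: CBDC


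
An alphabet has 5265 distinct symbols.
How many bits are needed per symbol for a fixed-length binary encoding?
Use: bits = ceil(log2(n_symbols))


log2(5265) = 12.3622
Bracket: 2^12 = 4096 < 5265 <= 2^13 = 8192
So ceil(log2(5265)) = 13

bits = ceil(log2(5265)) = ceil(12.3622) = 13 bits


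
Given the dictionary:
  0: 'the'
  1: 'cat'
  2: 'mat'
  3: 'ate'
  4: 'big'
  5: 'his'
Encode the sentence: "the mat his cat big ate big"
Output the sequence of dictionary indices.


Look up each word in the dictionary:
  'the' -> 0
  'mat' -> 2
  'his' -> 5
  'cat' -> 1
  'big' -> 4
  'ate' -> 3
  'big' -> 4

Encoded: [0, 2, 5, 1, 4, 3, 4]


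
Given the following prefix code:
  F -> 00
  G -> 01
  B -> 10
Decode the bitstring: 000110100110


Decoding step by step:
Bits 00 -> F
Bits 01 -> G
Bits 10 -> B
Bits 10 -> B
Bits 01 -> G
Bits 10 -> B


Decoded message: FGBBGB


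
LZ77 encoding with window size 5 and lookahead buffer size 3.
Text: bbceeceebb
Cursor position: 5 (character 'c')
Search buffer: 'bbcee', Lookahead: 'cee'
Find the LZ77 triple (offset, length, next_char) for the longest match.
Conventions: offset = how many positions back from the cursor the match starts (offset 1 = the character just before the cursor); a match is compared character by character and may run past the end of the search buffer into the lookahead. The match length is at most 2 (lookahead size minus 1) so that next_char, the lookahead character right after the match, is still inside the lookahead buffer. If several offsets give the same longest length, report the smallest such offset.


Try each offset into the search buffer:
  offset=1 (pos 4, char 'e'): match length 0
  offset=2 (pos 3, char 'e'): match length 0
  offset=3 (pos 2, char 'c'): match length 2
  offset=4 (pos 1, char 'b'): match length 0
  offset=5 (pos 0, char 'b'): match length 0
Longest match has length 2 at offset 3.
next_char = character at position 5 + 2 = 7 -> 'e'

Best match: offset=3, length=2 (matching 'ce' starting at position 2)
LZ77 triple: (3, 2, 'e')


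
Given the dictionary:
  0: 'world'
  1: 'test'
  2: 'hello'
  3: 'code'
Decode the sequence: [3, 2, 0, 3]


Look up each index in the dictionary:
  3 -> 'code'
  2 -> 'hello'
  0 -> 'world'
  3 -> 'code'

Decoded: "code hello world code"


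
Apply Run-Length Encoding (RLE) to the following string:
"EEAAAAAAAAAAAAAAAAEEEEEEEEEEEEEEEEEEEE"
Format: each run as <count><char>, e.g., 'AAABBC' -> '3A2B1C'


Scanning runs left to right:
  i=0: run of 'E' x 2 -> '2E'
  i=2: run of 'A' x 16 -> '16A'
  i=18: run of 'E' x 20 -> '20E'

RLE = 2E16A20E


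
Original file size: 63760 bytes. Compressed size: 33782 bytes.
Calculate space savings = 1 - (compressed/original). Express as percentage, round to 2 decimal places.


ratio = compressed/original = 33782/63760 = 0.529831
savings = 1 - ratio = 1 - 0.529831 = 0.470169
as a percentage: 0.470169 * 100 = 47.02%

Space savings = 1 - 33782/63760 = 47.02%


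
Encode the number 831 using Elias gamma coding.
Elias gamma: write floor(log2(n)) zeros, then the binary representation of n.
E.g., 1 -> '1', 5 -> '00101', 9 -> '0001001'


num_bits = floor(log2(831)) + 1 = 10
leading_zeros = num_bits - 1 = 9
binary(831) = 1100111111

Elias gamma(831) = '000000000' + '1100111111' = 0000000001100111111 (19 bits)


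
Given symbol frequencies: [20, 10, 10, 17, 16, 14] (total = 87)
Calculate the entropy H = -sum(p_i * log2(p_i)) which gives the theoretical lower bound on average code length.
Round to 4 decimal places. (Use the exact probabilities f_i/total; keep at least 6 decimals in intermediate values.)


Per-symbol terms -p_i * log2(p_i) with p_i = f_i/87:
  p = 20/87 = 0.229885: log2(p) = -2.121015, -p*log2(p) = 0.487590
  p = 10/87 = 0.114943: log2(p) = -3.121015, -p*log2(p) = 0.358737
  p = 10/87 = 0.114943: log2(p) = -3.121015, -p*log2(p) = 0.358737
  p = 17/87 = 0.195402: log2(p) = -2.355481, -p*log2(p) = 0.460266
  p = 16/87 = 0.183908: log2(p) = -2.442943, -p*log2(p) = 0.449277
  p = 14/87 = 0.160920: log2(p) = -2.635589, -p*log2(p) = 0.424118
H = 0.487590 + 0.358737 + 0.358737 + 0.460266 + 0.449277 + 0.424118 = 2.538725

H = 2.5387 bits/symbol


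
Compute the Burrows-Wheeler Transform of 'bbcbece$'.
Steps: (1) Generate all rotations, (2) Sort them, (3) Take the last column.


Rotations (sorted):
  0: $bbcbece -> last char: e
  1: bbcbece$ -> last char: $
  2: bcbece$b -> last char: b
  3: bece$bbc -> last char: c
  4: cbece$bb -> last char: b
  5: ce$bbcbe -> last char: e
  6: e$bbcbec -> last char: c
  7: ece$bbcb -> last char: b


BWT = e$bcbecb


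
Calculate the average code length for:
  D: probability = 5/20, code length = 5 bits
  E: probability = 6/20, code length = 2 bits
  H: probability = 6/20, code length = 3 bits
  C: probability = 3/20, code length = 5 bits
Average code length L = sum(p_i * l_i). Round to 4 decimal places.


Weighted contributions p_i * l_i:
  D: (5/20) * 5 = 25/20
  E: (6/20) * 2 = 12/20
  H: (6/20) * 3 = 18/20
  C: (3/20) * 5 = 15/20
Sum = (25 + 12 + 18 + 15)/20 = 70/20

L = 70/20 = 3.5000 bits/symbol


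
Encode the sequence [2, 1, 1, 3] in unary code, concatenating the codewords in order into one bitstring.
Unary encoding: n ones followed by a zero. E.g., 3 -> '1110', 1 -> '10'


Encode each number as n ones followed by a terminating 0:
  2 -> 110 (3 bits)
  1 -> 10 (2 bits)
  1 -> 10 (2 bits)
  3 -> 1110 (4 bits)
Total length = 3 + 2 + 2 + 4 = 11 bits.

Unary([2, 1, 1, 3]) = 11010101110 (11 bits)


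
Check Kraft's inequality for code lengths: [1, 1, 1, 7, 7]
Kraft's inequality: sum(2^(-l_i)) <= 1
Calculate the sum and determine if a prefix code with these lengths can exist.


Sum = 2^(-1) + 2^(-1) + 2^(-1) + 2^(-7) + 2^(-7)
    = 0.5 + 0.5 + 0.5 + 0.0078125 + 0.0078125
    = 194/128 = 1.515625
Since 1.515625 > 1, Kraft's inequality is NOT satisfied.
A prefix code with these lengths CANNOT exist.

Kraft sum = 1.515625. Not satisfied.


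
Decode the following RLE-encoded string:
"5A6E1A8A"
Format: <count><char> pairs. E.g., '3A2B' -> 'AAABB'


Expanding each <count><char> pair:
  5A -> 'AAAAA'
  6E -> 'EEEEEE'
  1A -> 'A'
  8A -> 'AAAAAAAA'

Decoded = AAAAAEEEEEEAAAAAAAAA


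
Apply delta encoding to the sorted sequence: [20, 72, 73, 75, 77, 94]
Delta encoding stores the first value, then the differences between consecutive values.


First value: 20
Deltas:
  72 - 20 = 52
  73 - 72 = 1
  75 - 73 = 2
  77 - 75 = 2
  94 - 77 = 17


Delta encoded: [20, 52, 1, 2, 2, 17]


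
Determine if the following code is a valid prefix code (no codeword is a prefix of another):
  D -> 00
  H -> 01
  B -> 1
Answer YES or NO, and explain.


Checking each pair (does one codeword prefix another?):
  D='00' vs H='01': no prefix
  D='00' vs B='1': no prefix
  H='01' vs D='00': no prefix
  H='01' vs B='1': no prefix
  B='1' vs D='00': no prefix
  B='1' vs H='01': no prefix
No violation found over all pairs.

YES -- this is a valid prefix code. No codeword is a prefix of any other codeword.


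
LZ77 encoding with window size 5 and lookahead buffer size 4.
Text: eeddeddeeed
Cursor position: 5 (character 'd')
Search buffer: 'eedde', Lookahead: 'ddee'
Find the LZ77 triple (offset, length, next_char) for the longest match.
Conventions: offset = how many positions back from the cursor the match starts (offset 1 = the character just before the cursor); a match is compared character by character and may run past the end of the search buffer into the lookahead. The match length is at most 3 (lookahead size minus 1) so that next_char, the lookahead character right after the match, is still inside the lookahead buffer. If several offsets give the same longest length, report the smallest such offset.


Try each offset into the search buffer:
  offset=1 (pos 4, char 'e'): match length 0
  offset=2 (pos 3, char 'd'): match length 1
  offset=3 (pos 2, char 'd'): match length 3
  offset=4 (pos 1, char 'e'): match length 0
  offset=5 (pos 0, char 'e'): match length 0
Longest match has length 3 at offset 3.
next_char = character at position 5 + 3 = 8 -> 'e'

Best match: offset=3, length=3 (matching 'dde' starting at position 2)
LZ77 triple: (3, 3, 'e')


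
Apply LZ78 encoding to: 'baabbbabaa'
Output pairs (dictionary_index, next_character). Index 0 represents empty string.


LZ78 encoding steps:
Dictionary: {0: ''}
Step 1: w='' (idx 0), next='b' -> output (0, 'b'), add 'b' as idx 1
Step 2: w='' (idx 0), next='a' -> output (0, 'a'), add 'a' as idx 2
Step 3: w='a' (idx 2), next='b' -> output (2, 'b'), add 'ab' as idx 3
Step 4: w='b' (idx 1), next='b' -> output (1, 'b'), add 'bb' as idx 4
Step 5: w='ab' (idx 3), next='a' -> output (3, 'a'), add 'aba' as idx 5
Step 6: w='a' (idx 2), end of input -> output (2, '')


Encoded: [(0, 'b'), (0, 'a'), (2, 'b'), (1, 'b'), (3, 'a'), (2, '')]


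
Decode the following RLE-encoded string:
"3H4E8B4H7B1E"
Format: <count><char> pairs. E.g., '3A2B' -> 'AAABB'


Expanding each <count><char> pair:
  3H -> 'HHH'
  4E -> 'EEEE'
  8B -> 'BBBBBBBB'
  4H -> 'HHHH'
  7B -> 'BBBBBBB'
  1E -> 'E'

Decoded = HHHEEEEBBBBBBBBHHHHBBBBBBBE


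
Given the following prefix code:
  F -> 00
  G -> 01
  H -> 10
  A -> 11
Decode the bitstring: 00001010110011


Decoding step by step:
Bits 00 -> F
Bits 00 -> F
Bits 10 -> H
Bits 10 -> H
Bits 11 -> A
Bits 00 -> F
Bits 11 -> A


Decoded message: FFHHAFA


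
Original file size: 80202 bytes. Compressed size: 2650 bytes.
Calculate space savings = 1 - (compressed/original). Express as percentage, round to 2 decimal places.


ratio = compressed/original = 2650/80202 = 0.033042
savings = 1 - ratio = 1 - 0.033042 = 0.966958
as a percentage: 0.966958 * 100 = 96.7%

Space savings = 1 - 2650/80202 = 96.7%


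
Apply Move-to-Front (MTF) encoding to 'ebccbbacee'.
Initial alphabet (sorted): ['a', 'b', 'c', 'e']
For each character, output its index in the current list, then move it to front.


MTF encoding:
'e': index 3 in ['a', 'b', 'c', 'e'] -> ['e', 'a', 'b', 'c']
'b': index 2 in ['e', 'a', 'b', 'c'] -> ['b', 'e', 'a', 'c']
'c': index 3 in ['b', 'e', 'a', 'c'] -> ['c', 'b', 'e', 'a']
'c': index 0 in ['c', 'b', 'e', 'a'] -> ['c', 'b', 'e', 'a']
'b': index 1 in ['c', 'b', 'e', 'a'] -> ['b', 'c', 'e', 'a']
'b': index 0 in ['b', 'c', 'e', 'a'] -> ['b', 'c', 'e', 'a']
'a': index 3 in ['b', 'c', 'e', 'a'] -> ['a', 'b', 'c', 'e']
'c': index 2 in ['a', 'b', 'c', 'e'] -> ['c', 'a', 'b', 'e']
'e': index 3 in ['c', 'a', 'b', 'e'] -> ['e', 'c', 'a', 'b']
'e': index 0 in ['e', 'c', 'a', 'b'] -> ['e', 'c', 'a', 'b']


Output: [3, 2, 3, 0, 1, 0, 3, 2, 3, 0]


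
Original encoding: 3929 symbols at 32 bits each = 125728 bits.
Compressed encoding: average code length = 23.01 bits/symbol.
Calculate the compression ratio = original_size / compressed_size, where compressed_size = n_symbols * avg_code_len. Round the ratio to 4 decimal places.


original_size = n_symbols * orig_bits = 3929 * 32 = 125728 bits
compressed_size = n_symbols * avg_code_len = 3929 * 23.01 = 90406.29 bits
ratio = original_size / compressed_size = 125728 / 90406.29 = 1.3907

Compression ratio = 1.3907


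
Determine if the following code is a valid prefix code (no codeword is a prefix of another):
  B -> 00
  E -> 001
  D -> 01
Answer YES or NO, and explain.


Checking each pair (does one codeword prefix another?):
  B='00' vs E='001': prefix -- VIOLATION

NO -- this is NOT a valid prefix code. B (00) is a prefix of E (001).


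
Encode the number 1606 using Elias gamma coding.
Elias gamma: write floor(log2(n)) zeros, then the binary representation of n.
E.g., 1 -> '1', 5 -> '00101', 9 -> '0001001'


num_bits = floor(log2(1606)) + 1 = 11
leading_zeros = num_bits - 1 = 10
binary(1606) = 11001000110

Elias gamma(1606) = '0000000000' + '11001000110' = 000000000011001000110 (21 bits)


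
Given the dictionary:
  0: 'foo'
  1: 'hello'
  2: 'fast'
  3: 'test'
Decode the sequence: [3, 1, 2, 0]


Look up each index in the dictionary:
  3 -> 'test'
  1 -> 'hello'
  2 -> 'fast'
  0 -> 'foo'

Decoded: "test hello fast foo"


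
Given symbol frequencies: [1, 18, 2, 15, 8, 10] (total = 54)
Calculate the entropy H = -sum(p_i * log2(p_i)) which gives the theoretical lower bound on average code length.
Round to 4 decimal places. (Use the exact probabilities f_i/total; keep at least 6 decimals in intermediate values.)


Per-symbol terms -p_i * log2(p_i) with p_i = f_i/54:
  p = 1/54 = 0.018519: log2(p) = -5.754888, -p*log2(p) = 0.106572
  p = 18/54 = 0.333333: log2(p) = -1.584963, -p*log2(p) = 0.528321
  p = 2/54 = 0.037037: log2(p) = -4.754888, -p*log2(p) = 0.176107
  p = 15/54 = 0.277778: log2(p) = -1.847997, -p*log2(p) = 0.513332
  p = 8/54 = 0.148148: log2(p) = -2.754888, -p*log2(p) = 0.408131
  p = 10/54 = 0.185185: log2(p) = -2.432959, -p*log2(p) = 0.450548
H = 0.106572 + 0.528321 + 0.176107 + 0.513332 + 0.408131 + 0.450548 = 2.183011

H = 2.183 bits/symbol


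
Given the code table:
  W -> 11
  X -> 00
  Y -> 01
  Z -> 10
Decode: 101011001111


Decoding:
10 -> Z
10 -> Z
11 -> W
00 -> X
11 -> W
11 -> W


Result: ZZWXWW


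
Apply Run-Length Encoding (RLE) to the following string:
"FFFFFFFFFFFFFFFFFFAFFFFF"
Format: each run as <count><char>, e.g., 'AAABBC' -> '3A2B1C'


Scanning runs left to right:
  i=0: run of 'F' x 18 -> '18F'
  i=18: run of 'A' x 1 -> '1A'
  i=19: run of 'F' x 5 -> '5F'

RLE = 18F1A5F


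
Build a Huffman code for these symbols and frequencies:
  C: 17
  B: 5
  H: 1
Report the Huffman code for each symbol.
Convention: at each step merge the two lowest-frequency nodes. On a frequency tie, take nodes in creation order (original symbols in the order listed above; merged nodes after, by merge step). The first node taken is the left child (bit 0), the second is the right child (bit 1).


Huffman tree construction:
Step 1: Merge H(1) + B(5) = 6
Step 2: Merge (H+B)(6) + C(17) = 23
Read each symbol's code off the tree from the root (left child = 0, right child = 1).

Codes:
  C: 1 (length 1)
  B: 01 (length 2)
  H: 00 (length 2)
Average code length: 29/23 = 1.2609 bits/symbol


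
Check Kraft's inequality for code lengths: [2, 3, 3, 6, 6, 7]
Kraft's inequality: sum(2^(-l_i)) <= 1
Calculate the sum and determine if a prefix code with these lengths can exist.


Sum = 2^(-2) + 2^(-3) + 2^(-3) + 2^(-6) + 2^(-6) + 2^(-7)
    = 0.25 + 0.125 + 0.125 + 0.015625 + 0.015625 + 0.0078125
    = 69/128 = 0.5390625
Since 0.5390625 <= 1, Kraft's inequality IS satisfied.
A prefix code with these lengths CAN exist.

Kraft sum = 0.5390625. Satisfied.


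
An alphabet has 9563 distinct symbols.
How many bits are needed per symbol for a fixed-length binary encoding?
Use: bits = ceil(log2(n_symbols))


log2(9563) = 13.2232
Bracket: 2^13 = 8192 < 9563 <= 2^14 = 16384
So ceil(log2(9563)) = 14

bits = ceil(log2(9563)) = ceil(13.2232) = 14 bits


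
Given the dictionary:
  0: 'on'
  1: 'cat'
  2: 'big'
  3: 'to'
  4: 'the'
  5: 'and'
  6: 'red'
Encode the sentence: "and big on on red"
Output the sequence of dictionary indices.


Look up each word in the dictionary:
  'and' -> 5
  'big' -> 2
  'on' -> 0
  'on' -> 0
  'red' -> 6

Encoded: [5, 2, 0, 0, 6]


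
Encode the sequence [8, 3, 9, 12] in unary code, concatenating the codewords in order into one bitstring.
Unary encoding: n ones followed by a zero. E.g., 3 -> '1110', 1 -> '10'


Encode each number as n ones followed by a terminating 0:
  8 -> 111111110 (9 bits)
  3 -> 1110 (4 bits)
  9 -> 1111111110 (10 bits)
  12 -> 1111111111110 (13 bits)
Total length = 9 + 4 + 10 + 13 = 36 bits.

Unary([8, 3, 9, 12]) = 111111110111011111111101111111111110 (36 bits)


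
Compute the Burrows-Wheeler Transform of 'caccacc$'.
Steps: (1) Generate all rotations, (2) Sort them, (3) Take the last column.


Rotations (sorted):
  0: $caccacc -> last char: c
  1: acc$cacc -> last char: c
  2: accacc$c -> last char: c
  3: c$caccac -> last char: c
  4: cacc$cac -> last char: c
  5: caccacc$ -> last char: $
  6: cc$cacca -> last char: a
  7: ccacc$ca -> last char: a


BWT = ccccc$aa


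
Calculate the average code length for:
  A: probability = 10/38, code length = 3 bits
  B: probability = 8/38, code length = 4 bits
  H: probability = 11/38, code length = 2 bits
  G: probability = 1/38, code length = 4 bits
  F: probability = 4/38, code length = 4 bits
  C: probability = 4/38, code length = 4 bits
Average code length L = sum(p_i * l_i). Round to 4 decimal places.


Weighted contributions p_i * l_i:
  A: (10/38) * 3 = 30/38
  B: (8/38) * 4 = 32/38
  H: (11/38) * 2 = 22/38
  G: (1/38) * 4 = 4/38
  F: (4/38) * 4 = 16/38
  C: (4/38) * 4 = 16/38
Sum = (30 + 32 + 22 + 4 + 16 + 16)/38 = 120/38

L = 120/38 = 3.1579 bits/symbol


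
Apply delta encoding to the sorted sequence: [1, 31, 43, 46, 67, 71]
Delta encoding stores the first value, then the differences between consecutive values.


First value: 1
Deltas:
  31 - 1 = 30
  43 - 31 = 12
  46 - 43 = 3
  67 - 46 = 21
  71 - 67 = 4


Delta encoded: [1, 30, 12, 3, 21, 4]


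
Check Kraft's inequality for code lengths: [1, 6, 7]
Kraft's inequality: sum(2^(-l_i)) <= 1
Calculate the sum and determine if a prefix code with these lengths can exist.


Sum = 2^(-1) + 2^(-6) + 2^(-7)
    = 0.5 + 0.015625 + 0.0078125
    = 67/128 = 0.5234375
Since 0.5234375 <= 1, Kraft's inequality IS satisfied.
A prefix code with these lengths CAN exist.

Kraft sum = 0.5234375. Satisfied.


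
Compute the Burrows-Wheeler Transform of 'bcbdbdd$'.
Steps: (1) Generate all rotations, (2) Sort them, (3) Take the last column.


Rotations (sorted):
  0: $bcbdbdd -> last char: d
  1: bcbdbdd$ -> last char: $
  2: bdbdd$bc -> last char: c
  3: bdd$bcbd -> last char: d
  4: cbdbdd$b -> last char: b
  5: d$bcbdbd -> last char: d
  6: dbdd$bcb -> last char: b
  7: dd$bcbdb -> last char: b


BWT = d$cdbdbb


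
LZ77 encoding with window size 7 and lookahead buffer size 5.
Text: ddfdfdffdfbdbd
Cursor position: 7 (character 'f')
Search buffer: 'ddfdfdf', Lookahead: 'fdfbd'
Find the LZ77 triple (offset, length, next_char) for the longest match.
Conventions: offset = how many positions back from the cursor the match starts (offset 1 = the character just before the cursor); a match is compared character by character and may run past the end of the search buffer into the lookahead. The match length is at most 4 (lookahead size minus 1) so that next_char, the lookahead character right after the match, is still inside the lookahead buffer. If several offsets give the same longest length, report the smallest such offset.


Try each offset into the search buffer:
  offset=1 (pos 6, char 'f'): match length 1
  offset=2 (pos 5, char 'd'): match length 0
  offset=3 (pos 4, char 'f'): match length 3
  offset=4 (pos 3, char 'd'): match length 0
  offset=5 (pos 2, char 'f'): match length 3
  offset=6 (pos 1, char 'd'): match length 0
  offset=7 (pos 0, char 'd'): match length 0
Longest match has length 3, found at offsets 3, 5; take the smallest, offset 3.
next_char = character at position 7 + 3 = 10 -> 'b'

Best match: offset=3, length=3 (matching 'fdf' starting at position 4)
LZ77 triple: (3, 3, 'b')


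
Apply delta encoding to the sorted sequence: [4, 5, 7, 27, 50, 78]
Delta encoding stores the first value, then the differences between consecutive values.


First value: 4
Deltas:
  5 - 4 = 1
  7 - 5 = 2
  27 - 7 = 20
  50 - 27 = 23
  78 - 50 = 28


Delta encoded: [4, 1, 2, 20, 23, 28]


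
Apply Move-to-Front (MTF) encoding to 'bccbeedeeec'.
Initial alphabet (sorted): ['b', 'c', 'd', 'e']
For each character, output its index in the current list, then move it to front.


MTF encoding:
'b': index 0 in ['b', 'c', 'd', 'e'] -> ['b', 'c', 'd', 'e']
'c': index 1 in ['b', 'c', 'd', 'e'] -> ['c', 'b', 'd', 'e']
'c': index 0 in ['c', 'b', 'd', 'e'] -> ['c', 'b', 'd', 'e']
'b': index 1 in ['c', 'b', 'd', 'e'] -> ['b', 'c', 'd', 'e']
'e': index 3 in ['b', 'c', 'd', 'e'] -> ['e', 'b', 'c', 'd']
'e': index 0 in ['e', 'b', 'c', 'd'] -> ['e', 'b', 'c', 'd']
'd': index 3 in ['e', 'b', 'c', 'd'] -> ['d', 'e', 'b', 'c']
'e': index 1 in ['d', 'e', 'b', 'c'] -> ['e', 'd', 'b', 'c']
'e': index 0 in ['e', 'd', 'b', 'c'] -> ['e', 'd', 'b', 'c']
'e': index 0 in ['e', 'd', 'b', 'c'] -> ['e', 'd', 'b', 'c']
'c': index 3 in ['e', 'd', 'b', 'c'] -> ['c', 'e', 'd', 'b']


Output: [0, 1, 0, 1, 3, 0, 3, 1, 0, 0, 3]


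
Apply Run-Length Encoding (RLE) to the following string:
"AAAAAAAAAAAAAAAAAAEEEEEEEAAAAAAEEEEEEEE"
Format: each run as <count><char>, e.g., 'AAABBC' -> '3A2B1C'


Scanning runs left to right:
  i=0: run of 'A' x 18 -> '18A'
  i=18: run of 'E' x 7 -> '7E'
  i=25: run of 'A' x 6 -> '6A'
  i=31: run of 'E' x 8 -> '8E'

RLE = 18A7E6A8E


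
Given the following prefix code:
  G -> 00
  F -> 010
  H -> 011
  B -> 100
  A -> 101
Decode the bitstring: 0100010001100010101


Decoding step by step:
Bits 010 -> F
Bits 00 -> G
Bits 100 -> B
Bits 011 -> H
Bits 00 -> G
Bits 010 -> F
Bits 101 -> A


Decoded message: FGBHGFA


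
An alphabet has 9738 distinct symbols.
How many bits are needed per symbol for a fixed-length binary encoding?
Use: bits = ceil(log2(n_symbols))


log2(9738) = 13.2494
Bracket: 2^13 = 8192 < 9738 <= 2^14 = 16384
So ceil(log2(9738)) = 14

bits = ceil(log2(9738)) = ceil(13.2494) = 14 bits


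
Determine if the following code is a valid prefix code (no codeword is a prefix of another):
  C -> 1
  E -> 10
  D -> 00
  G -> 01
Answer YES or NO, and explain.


Checking each pair (does one codeword prefix another?):
  C='1' vs E='10': prefix -- VIOLATION

NO -- this is NOT a valid prefix code. C (1) is a prefix of E (10).


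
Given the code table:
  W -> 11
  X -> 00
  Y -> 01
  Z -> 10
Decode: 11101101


Decoding:
11 -> W
10 -> Z
11 -> W
01 -> Y


Result: WZWY


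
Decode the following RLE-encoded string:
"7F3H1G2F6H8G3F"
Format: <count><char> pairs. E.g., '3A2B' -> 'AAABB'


Expanding each <count><char> pair:
  7F -> 'FFFFFFF'
  3H -> 'HHH'
  1G -> 'G'
  2F -> 'FF'
  6H -> 'HHHHHH'
  8G -> 'GGGGGGGG'
  3F -> 'FFF'

Decoded = FFFFFFFHHHGFFHHHHHHGGGGGGGGFFF


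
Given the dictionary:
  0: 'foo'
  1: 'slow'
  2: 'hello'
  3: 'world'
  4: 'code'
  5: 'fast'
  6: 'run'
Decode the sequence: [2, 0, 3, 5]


Look up each index in the dictionary:
  2 -> 'hello'
  0 -> 'foo'
  3 -> 'world'
  5 -> 'fast'

Decoded: "hello foo world fast"


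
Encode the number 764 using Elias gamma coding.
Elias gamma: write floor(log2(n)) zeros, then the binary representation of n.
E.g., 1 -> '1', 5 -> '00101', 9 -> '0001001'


num_bits = floor(log2(764)) + 1 = 10
leading_zeros = num_bits - 1 = 9
binary(764) = 1011111100

Elias gamma(764) = '000000000' + '1011111100' = 0000000001011111100 (19 bits)


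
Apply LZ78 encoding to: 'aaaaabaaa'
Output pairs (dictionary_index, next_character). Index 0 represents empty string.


LZ78 encoding steps:
Dictionary: {0: ''}
Step 1: w='' (idx 0), next='a' -> output (0, 'a'), add 'a' as idx 1
Step 2: w='a' (idx 1), next='a' -> output (1, 'a'), add 'aa' as idx 2
Step 3: w='aa' (idx 2), next='b' -> output (2, 'b'), add 'aab' as idx 3
Step 4: w='aa' (idx 2), next='a' -> output (2, 'a'), add 'aaa' as idx 4


Encoded: [(0, 'a'), (1, 'a'), (2, 'b'), (2, 'a')]


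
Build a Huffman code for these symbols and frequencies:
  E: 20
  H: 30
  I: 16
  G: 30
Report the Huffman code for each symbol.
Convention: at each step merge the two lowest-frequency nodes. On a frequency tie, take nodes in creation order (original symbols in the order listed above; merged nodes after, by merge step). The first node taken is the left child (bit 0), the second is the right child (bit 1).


Huffman tree construction:
Step 1: Merge I(16) + E(20) = 36
Step 2: Merge H(30) + G(30) = 60
Step 3: Merge (I+E)(36) + (H+G)(60) = 96
Read each symbol's code off the tree from the root (left child = 0, right child = 1).

Codes:
  E: 01 (length 2)
  H: 10 (length 2)
  I: 00 (length 2)
  G: 11 (length 2)
Average code length: 192/96 = 2.0000 bits/symbol


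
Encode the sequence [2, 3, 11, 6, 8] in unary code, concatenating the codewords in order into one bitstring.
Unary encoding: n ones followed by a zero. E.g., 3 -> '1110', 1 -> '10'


Encode each number as n ones followed by a terminating 0:
  2 -> 110 (3 bits)
  3 -> 1110 (4 bits)
  11 -> 111111111110 (12 bits)
  6 -> 1111110 (7 bits)
  8 -> 111111110 (9 bits)
Total length = 3 + 4 + 12 + 7 + 9 = 35 bits.

Unary([2, 3, 11, 6, 8]) = 11011101111111111101111110111111110 (35 bits)


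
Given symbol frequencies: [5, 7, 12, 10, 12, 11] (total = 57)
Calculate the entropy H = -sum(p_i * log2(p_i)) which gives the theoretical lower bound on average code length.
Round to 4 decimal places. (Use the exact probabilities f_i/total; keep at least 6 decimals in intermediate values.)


Per-symbol terms -p_i * log2(p_i) with p_i = f_i/57:
  p = 5/57 = 0.087719: log2(p) = -3.510962, -p*log2(p) = 0.307979
  p = 7/57 = 0.122807: log2(p) = -3.025535, -p*log2(p) = 0.371557
  p = 12/57 = 0.210526: log2(p) = -2.247928, -p*log2(p) = 0.473248
  p = 10/57 = 0.175439: log2(p) = -2.510962, -p*log2(p) = 0.440520
  p = 12/57 = 0.210526: log2(p) = -2.247928, -p*log2(p) = 0.473248
  p = 11/57 = 0.192982: log2(p) = -2.373458, -p*log2(p) = 0.458036
H = 0.307979 + 0.371557 + 0.473248 + 0.440520 + 0.473248 + 0.458036 = 2.524588

H = 2.5246 bits/symbol


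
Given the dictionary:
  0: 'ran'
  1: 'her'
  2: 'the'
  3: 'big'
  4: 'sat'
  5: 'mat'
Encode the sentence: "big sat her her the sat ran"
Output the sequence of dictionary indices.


Look up each word in the dictionary:
  'big' -> 3
  'sat' -> 4
  'her' -> 1
  'her' -> 1
  'the' -> 2
  'sat' -> 4
  'ran' -> 0

Encoded: [3, 4, 1, 1, 2, 4, 0]


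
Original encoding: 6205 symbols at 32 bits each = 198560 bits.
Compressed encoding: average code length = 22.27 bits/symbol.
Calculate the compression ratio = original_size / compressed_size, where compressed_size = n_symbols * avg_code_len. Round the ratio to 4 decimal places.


original_size = n_symbols * orig_bits = 6205 * 32 = 198560 bits
compressed_size = n_symbols * avg_code_len = 6205 * 22.27 = 138185.35 bits
ratio = original_size / compressed_size = 198560 / 138185.35 = 1.4369

Compression ratio = 1.4369


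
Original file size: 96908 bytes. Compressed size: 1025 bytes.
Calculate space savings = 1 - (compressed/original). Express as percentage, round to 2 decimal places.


ratio = compressed/original = 1025/96908 = 0.010577
savings = 1 - ratio = 1 - 0.010577 = 0.989423
as a percentage: 0.989423 * 100 = 98.94%

Space savings = 1 - 1025/96908 = 98.94%


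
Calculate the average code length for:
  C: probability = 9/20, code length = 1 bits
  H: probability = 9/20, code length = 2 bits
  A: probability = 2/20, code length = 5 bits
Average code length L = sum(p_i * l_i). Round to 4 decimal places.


Weighted contributions p_i * l_i:
  C: (9/20) * 1 = 9/20
  H: (9/20) * 2 = 18/20
  A: (2/20) * 5 = 10/20
Sum = (9 + 18 + 10)/20 = 37/20

L = 37/20 = 1.8500 bits/symbol


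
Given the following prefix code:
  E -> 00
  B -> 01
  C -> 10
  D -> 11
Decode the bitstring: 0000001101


Decoding step by step:
Bits 00 -> E
Bits 00 -> E
Bits 00 -> E
Bits 11 -> D
Bits 01 -> B


Decoded message: EEEDB


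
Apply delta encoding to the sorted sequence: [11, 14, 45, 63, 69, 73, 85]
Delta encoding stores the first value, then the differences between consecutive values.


First value: 11
Deltas:
  14 - 11 = 3
  45 - 14 = 31
  63 - 45 = 18
  69 - 63 = 6
  73 - 69 = 4
  85 - 73 = 12


Delta encoded: [11, 3, 31, 18, 6, 4, 12]


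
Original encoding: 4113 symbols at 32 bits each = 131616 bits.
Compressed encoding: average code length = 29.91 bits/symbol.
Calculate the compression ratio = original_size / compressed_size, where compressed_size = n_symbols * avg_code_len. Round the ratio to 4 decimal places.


original_size = n_symbols * orig_bits = 4113 * 32 = 131616 bits
compressed_size = n_symbols * avg_code_len = 4113 * 29.91 = 123019.83 bits
ratio = original_size / compressed_size = 131616 / 123019.83 = 1.0699

Compression ratio = 1.0699
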